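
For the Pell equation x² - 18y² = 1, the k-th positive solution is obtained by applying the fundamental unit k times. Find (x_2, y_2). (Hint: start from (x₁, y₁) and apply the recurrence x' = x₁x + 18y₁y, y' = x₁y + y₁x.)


Step 1: Find the fundamental solution (x₁, y₁) of x² - 18y² = 1.
  Expand √18 as a continued fraction. a₀ = ⌊√18⌋ = 4; iterate m_{k+1} = d_k·a_k − m_k, d_{k+1} = (18 − m_{k+1}²)/d_k, a_{k+1} = ⌊(a₀ + m_{k+1})/d_{k+1}⌋ (starting m₀ = 0, d₀ = 1), with convergents p_k = a_k·p_{k-1} + p_{k-2}, q_k = a_k·q_{k-1} + q_{k-2} (p₋₁ = 1, q₋₁ = 0):
  k = 0: a₀ = 4; p₀/q₀ = 4/1; p₀² − 18·q₀² = 16 − 18 = -2.
  k = 1: m = 4, d = 2, a = ⌊(4 + 4)/2⌋ = 4; p/q = (4·4 + 1)/(4·1 + 0) = 17/4; p² − 18·q² = 289 − 288 = 1.
  The first convergent with p² − 18·q² = 1 gives the fundamental solution (x₁, y₁) = (17, 4).
Step 2: Apply the recurrence (x_{n+1}, y_{n+1}) = (x₁x_n + 18y₁y_n, x₁y_n + y₁x_n) repeatedly.
  From (x_1, y_1) = (17, 4): x_2 = 17·17 + 18·4·4 = 577; y_2 = 17·4 + 4·17 = 136.
Step 3: Verify x_2² - 18·y_2² = 332929 - 332928 = 1 (should be 1). ✓

(x_1, y_1) = (17, 4); (x_2, y_2) = (577, 136).


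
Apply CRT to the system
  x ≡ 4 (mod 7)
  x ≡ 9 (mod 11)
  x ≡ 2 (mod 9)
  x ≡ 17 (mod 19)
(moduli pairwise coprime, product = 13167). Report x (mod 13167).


Product of moduli M = 7 · 11 · 9 · 19 = 13167.
Merge one congruence at a time:
  Start: x ≡ 4 (mod 7).
  Combine with x ≡ 9 (mod 11); new modulus lcm = 77.
    Write x = 4 + 7·t and substitute into x ≡ 9 (mod 11): 7·t ≡ 9 − 4 = 5 (mod 11).
    The inverse of 7 mod 11 is 8 (since 7·8 = 56 = 5·11 + 1), so t ≡ 8·5 = 40 ≡ 7 (mod 11).
    Then x = 4 + 7·7 = 53, valid modulo lcm(7, 11) = 77: x ≡ 53 (mod 77).
  Combine with x ≡ 2 (mod 9); new modulus lcm = 693.
    Write x = 53 + 77·t and substitute into x ≡ 2 (mod 9): 77·t ≡ 2 − 53 = -51 (mod 9).
    Reduce coefficients mod 9: 5·t ≡ 3 (mod 9).
    The inverse of 5 mod 9 is 2 (since 5·2 = 10 = 1·9 + 1), so t ≡ 2·3 = 6 ≡ 6 (mod 9).
    Then x = 53 + 77·6 = 515, valid modulo lcm(77, 9) = 693: x ≡ 515 (mod 693).
  Combine with x ≡ 17 (mod 19); new modulus lcm = 13167.
    Write x = 515 + 693·t and substitute into x ≡ 17 (mod 19): 693·t ≡ 17 − 515 = -498 (mod 19).
    Reduce coefficients mod 19: 9·t ≡ 15 (mod 19).
    The inverse of 9 mod 19 is 17 (since 9·17 = 153 = 8·19 + 1), so t ≡ 17·15 = 255 ≡ 8 (mod 19).
    Then x = 515 + 693·8 = 6059, valid modulo lcm(693, 19) = 13167: x ≡ 6059 (mod 13167).
Verify against each original: 6059 mod 7 = 4, 6059 mod 11 = 9, 6059 mod 9 = 2, 6059 mod 19 = 17.

x ≡ 6059 (mod 13167).


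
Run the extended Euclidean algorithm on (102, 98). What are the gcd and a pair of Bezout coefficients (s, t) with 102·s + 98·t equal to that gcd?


Euclidean algorithm on (102, 98) — divide until remainder is 0:
  102 = 1 · 98 + 4
  98 = 24 · 4 + 2
  4 = 2 · 2 + 0
gcd(102, 98) = 2.
Track Bezout coefficients alongside the remainders: start with r₀ = 102 = a·1 + b·0 (s = 1, t = 0) and r₁ = 98 = a·0 + b·1 (s = 0, t = 1); each new remainder r_{k+1} = r_{k-1} − q_k·r_k inherits s_{k+1} = s_{k-1} − q_k·s_k, t_{k+1} = t_{k-1} − q_k·t_k, so r_k = a·s_k + b·t_k at every step:
  q = 1: r = 4, s = 1 − 1·0 = 1, t = 0 − 1·1 = -1  (check: 102·1 + 98·(-1) = 4)
  q = 24: r = 2, s = 0 − 24·1 = -24, t = 1 − 24·(-1) = 25  (check: 102·(-24) + 98·25 = 2)
The row with r = 2 (the gcd) gives the Bezout coefficients s = -24, t = 25.
Result: 102 · (-24) + 98 · (25) = 2.

gcd(102, 98) = 2; s = -24, t = 25 (check: 102·(-24) + 98·25 = 2).


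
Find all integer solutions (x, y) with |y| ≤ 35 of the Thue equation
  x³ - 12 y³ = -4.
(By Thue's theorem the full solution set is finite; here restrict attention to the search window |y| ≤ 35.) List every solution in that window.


The equation is x³ - 12y³ = -4. For fixed y, x³ = 12·y³ − 4, so a solution requires the RHS to be a perfect cube.
Strategy: iterate y from -35 to 35, compute RHS = 12·y³ − 4, and check whether it is a (positive or negative) perfect cube.
Check small values of y:
  y = 0: RHS = -4 is not a perfect cube.
  y = 1: RHS = 8 = (2)³ ⇒ x = 2 works.
  y = -1: RHS = -16 is not a perfect cube.
  y = 2: RHS = 92 is not a perfect cube.
  y = -2: RHS = -100 is not a perfect cube.
  y = 3: RHS = 320 is not a perfect cube.
  y = -3: RHS = -328 is not a perfect cube.
Continuing the search up to |y| = 35 finds no further solutions beyond those listed.
Collected solutions: (2, 1).

Solutions (with |y| ≤ 35): (2, 1).


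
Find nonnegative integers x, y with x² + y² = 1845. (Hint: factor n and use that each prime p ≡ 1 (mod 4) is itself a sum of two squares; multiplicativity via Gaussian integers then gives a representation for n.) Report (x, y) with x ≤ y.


Step 1: Factor n = 1845 = 3^2 · 5 · 41.
Step 2: Check the mod-4 condition on each prime factor: 3 ≡ 3 (mod 4), exponent 2 (must be even); 5 ≡ 1 (mod 4), exponent 1; 41 ≡ 1 (mod 4), exponent 1.
All primes ≡ 3 (mod 4) appear to even exponent (or don't appear), so by the two-squares theorem n IS expressible as a sum of two squares.
Step 3: Build a representation. Group n = k² · m with k = 3 and m = 5 · 41 = 205 (a product of primes ≡ 1 (mod 4)); a representation of m scales to one of n via (k·x)² + (k·y)² = k²(x² + y²). Each prime p ≡ 1 (mod 4) is itself a sum of two squares; find a² by testing p − a² for a perfect square:
  5: 5 − 1² = 4 = 2² ⇒ 5 = 1² + 2².
  41: 41 − 1² = 40, 41 − 2² = 37, 41 − 3² = 32, 41 − 4² = 25 = 5² ⇒ 41 = 4² + 5².
  Combine using the Brahmagupta–Fibonacci identity (a² + b²)(c² + d²) = (ac − bd)² + (ad + bc)² = (ac + bd)² + (ad − bc)²:
  5 · 41 = 205: from (1² + 2²)(4² + 5²), take (1·4 − 2·5, 1·5 + 2·4) = (4 − 10, 5 + 8) = (-6, 13); dropping signs (only squares matter) gives (6, 13); check 6² + 13² = 36 + 169 = 205 ✓.
  Scale by k = 3: (3·6, 3·13) = (18, 39).
Step 4: Order so x ≤ y and verify: 18² + 39² = 324 + 1521 = 1845 = n. ✓

n = 1845 = 18² + 39² (one valid representation with x ≤ y).


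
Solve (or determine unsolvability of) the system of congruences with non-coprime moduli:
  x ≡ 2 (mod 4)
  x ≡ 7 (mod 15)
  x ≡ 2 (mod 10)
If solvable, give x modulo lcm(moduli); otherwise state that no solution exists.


Moduli 4, 15, 10 are not pairwise coprime, so CRT works modulo lcm(m_i) when all pairwise compatibility conditions hold.
Pairwise compatibility: gcd(m_i, m_j) must divide a_i - a_j for every pair.
Merge one congruence at a time:
  Start: x ≡ 2 (mod 4).
  Combine with x ≡ 7 (mod 15): gcd(4, 15) = 1; 7 - 2 = 5, which IS divisible by 1, so compatible.
    Write x = 2 + 4·t and substitute into x ≡ 7 (mod 15): 4·t ≡ 7 − 2 = 5 (mod 15).
    The inverse of 4 mod 15 is 4 (since 4·4 = 16 = 1·15 + 1), so t ≡ 4·5 = 20 ≡ 5 (mod 15).
    Then x = 2 + 4·5 = 22, valid modulo lcm(4, 15) = 60: x ≡ 22 (mod 60).
  Combine with x ≡ 2 (mod 10): gcd(60, 10) = 10; 2 - 22 = -20, which IS divisible by 10, so compatible.
    Write x = 22 + 60·t and substitute into x ≡ 2 (mod 10): 60·t ≡ 2 − 22 = -20 (mod 10).
    Divide the congruence (and modulus) by g = 10: 6·t ≡ -2 (mod 1).
    Modulo 1 every t works; take t = 0.
    Then x = 22 + 60·0 = 22, valid modulo lcm(60, 10) = 60: x ≡ 22 (mod 60).
Verify: 22 mod 4 = 2, 22 mod 15 = 7, 22 mod 10 = 2.

x ≡ 22 (mod 60).


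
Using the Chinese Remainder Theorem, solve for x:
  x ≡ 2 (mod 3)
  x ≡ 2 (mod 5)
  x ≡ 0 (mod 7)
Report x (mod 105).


Moduli 3, 5, 7 are pairwise coprime; by CRT there is a unique solution modulo M = 3 · 5 · 7 = 105.
Solve pairwise, accumulating the modulus:
  Start with x ≡ 2 (mod 3).
  Combine with x ≡ 2 (mod 5): since gcd(3, 5) = 1, we get a unique residue mod 15.
    Write x = 2 + 3·t and substitute into x ≡ 2 (mod 5): 3·t ≡ 2 − 2 = 0 (mod 5).
    The inverse of 3 mod 5 is 2 (since 3·2 = 6 = 1·5 + 1), so t ≡ 2·0 = 0 ≡ 0 (mod 5).
    Then x = 2 + 3·0 = 2, valid modulo lcm(3, 5) = 15: x ≡ 2 (mod 15).
  Combine with x ≡ 0 (mod 7): since gcd(15, 7) = 1, we get a unique residue mod 105.
    Write x = 2 + 15·t and substitute into x ≡ 0 (mod 7): 15·t ≡ 0 − 2 = -2 (mod 7).
    Reduce coefficients mod 7: 1·t ≡ 5 (mod 7).
    So t ≡ 5 (mod 7).
    Then x = 2 + 15·5 = 77, valid modulo lcm(15, 7) = 105: x ≡ 77 (mod 105).
Verify: 77 mod 3 = 2 ✓, 77 mod 5 = 2 ✓, 77 mod 7 = 0 ✓.

x ≡ 77 (mod 105).


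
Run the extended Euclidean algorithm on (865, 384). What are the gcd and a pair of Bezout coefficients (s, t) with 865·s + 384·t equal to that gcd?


Euclidean algorithm on (865, 384) — divide until remainder is 0:
  865 = 2 · 384 + 97
  384 = 3 · 97 + 93
  97 = 1 · 93 + 4
  93 = 23 · 4 + 1
  4 = 4 · 1 + 0
gcd(865, 384) = 1.
Track Bezout coefficients alongside the remainders: start with r₀ = 865 = a·1 + b·0 (s = 1, t = 0) and r₁ = 384 = a·0 + b·1 (s = 0, t = 1); each new remainder r_{k+1} = r_{k-1} − q_k·r_k inherits s_{k+1} = s_{k-1} − q_k·s_k, t_{k+1} = t_{k-1} − q_k·t_k, so r_k = a·s_k + b·t_k at every step:
  q = 2: r = 97, s = 1 − 2·0 = 1, t = 0 − 2·1 = -2  (check: 865·1 + 384·(-2) = 97)
  q = 3: r = 93, s = 0 − 3·1 = -3, t = 1 − 3·(-2) = 7  (check: 865·(-3) + 384·7 = 93)
  q = 1: r = 4, s = 1 − 1·(-3) = 4, t = -2 − 1·7 = -9  (check: 865·4 + 384·(-9) = 4)
  q = 23: r = 1, s = -3 − 23·4 = -95, t = 7 − 23·(-9) = 214  (check: 865·(-95) + 384·214 = 1)
The row with r = 1 (the gcd) gives the Bezout coefficients s = -95, t = 214.
Result: 865 · (-95) + 384 · (214) = 1.

gcd(865, 384) = 1; s = -95, t = 214 (check: 865·(-95) + 384·214 = 1).


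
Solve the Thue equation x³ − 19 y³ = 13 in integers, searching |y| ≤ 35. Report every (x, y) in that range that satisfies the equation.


The equation is x³ - 19y³ = 13. For fixed y, x³ = 19·y³ + 13, so a solution requires the RHS to be a perfect cube.
Strategy: iterate y from -35 to 35, compute RHS = 19·y³ + 13, and check whether it is a (positive or negative) perfect cube.
Check small values of y:
  y = 0: RHS = 13 is not a perfect cube.
  y = 1: RHS = 32 is not a perfect cube.
  y = -1: RHS = -6 is not a perfect cube.
  y = 2: RHS = 165 is not a perfect cube.
  y = -2: RHS = -139 is not a perfect cube.
  y = 3: RHS = 526 is not a perfect cube.
  y = -3: RHS = -500 is not a perfect cube.
Continuing the search up to |y| = 35 finds no solutions either.
No (x, y) in the scanned range satisfies the equation.

No integer solutions with |y| ≤ 35.


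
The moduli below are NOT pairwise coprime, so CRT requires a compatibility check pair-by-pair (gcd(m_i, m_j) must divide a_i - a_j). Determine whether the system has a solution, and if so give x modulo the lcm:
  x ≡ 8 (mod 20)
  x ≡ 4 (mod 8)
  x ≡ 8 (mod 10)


Moduli 20, 8, 10 are not pairwise coprime, so CRT works modulo lcm(m_i) when all pairwise compatibility conditions hold.
Pairwise compatibility: gcd(m_i, m_j) must divide a_i - a_j for every pair.
Merge one congruence at a time:
  Start: x ≡ 8 (mod 20).
  Combine with x ≡ 4 (mod 8): gcd(20, 8) = 4; 4 - 8 = -4, which IS divisible by 4, so compatible.
    Write x = 8 + 20·t and substitute into x ≡ 4 (mod 8): 20·t ≡ 4 − 8 = -4 (mod 8).
    Divide the congruence (and modulus) by g = 4: 5·t ≡ -1 (mod 2).
    Reduce coefficients mod 2: 1·t ≡ 1 (mod 2).
    So t ≡ 1 (mod 2).
    Then x = 8 + 20·1 = 28, valid modulo lcm(20, 8) = 40: x ≡ 28 (mod 40).
  Combine with x ≡ 8 (mod 10): gcd(40, 10) = 10; 8 - 28 = -20, which IS divisible by 10, so compatible.
    Write x = 28 + 40·t and substitute into x ≡ 8 (mod 10): 40·t ≡ 8 − 28 = -20 (mod 10).
    Divide the congruence (and modulus) by g = 10: 4·t ≡ -2 (mod 1).
    Modulo 1 every t works; take t = 0.
    Then x = 28 + 40·0 = 28, valid modulo lcm(40, 10) = 40: x ≡ 28 (mod 40).
Verify: 28 mod 20 = 8, 28 mod 8 = 4, 28 mod 10 = 8.

x ≡ 28 (mod 40).


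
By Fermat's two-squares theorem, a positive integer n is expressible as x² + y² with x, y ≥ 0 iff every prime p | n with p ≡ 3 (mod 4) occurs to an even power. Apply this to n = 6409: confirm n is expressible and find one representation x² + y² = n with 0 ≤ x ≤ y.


Step 1: Factor n = 6409 = 13 · 17 · 29.
Step 2: Check the mod-4 condition on each prime factor: 13 ≡ 1 (mod 4), exponent 1; 17 ≡ 1 (mod 4), exponent 1; 29 ≡ 1 (mod 4), exponent 1.
All primes ≡ 3 (mod 4) appear to even exponent (or don't appear), so by the two-squares theorem n IS expressible as a sum of two squares.
Step 3: Build a representation. Here n = 13 · 17 · 29 is a product of primes ≡ 1 (mod 4). Each prime p ≡ 1 (mod 4) is itself a sum of two squares; find a² by testing p − a² for a perfect square:
  13: 13 − 1² = 12, 13 − 2² = 9 = 3² ⇒ 13 = 2² + 3².
  17: 17 − 1² = 16 = 4² ⇒ 17 = 1² + 4².
  29: 29 − 1² = 28, 29 − 2² = 25 = 5² ⇒ 29 = 2² + 5².
  Combine using the Brahmagupta–Fibonacci identity (a² + b²)(c² + d²) = (ac − bd)² + (ad + bc)² = (ac + bd)² + (ad − bc)²:
  13 · 17 = 221: from (2² + 3²)(1² + 4²), take (2·1 − 3·4, 2·4 + 3·1) = (2 − 12, 8 + 3) = (-10, 11); dropping signs (only squares matter) gives (10, 11); check 10² + 11² = 100 + 121 = 221 ✓.
  221 · 29 = 6409: from (10² + 11²)(2² + 5²), take (10·2 − 11·5, 10·5 + 11·2) = (20 − 55, 50 + 22) = (-35, 72); dropping signs (only squares matter) gives (35, 72); check 35² + 72² = 1225 + 5184 = 6409 ✓.
Step 4: Order so x ≤ y and verify: 35² + 72² = 1225 + 5184 = 6409 = n. ✓

n = 6409 = 35² + 72² (one valid representation with x ≤ y).


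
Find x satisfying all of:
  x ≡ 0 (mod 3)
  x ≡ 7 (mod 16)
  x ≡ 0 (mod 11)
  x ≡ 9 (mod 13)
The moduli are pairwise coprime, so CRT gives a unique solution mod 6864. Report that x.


Product of moduli M = 3 · 16 · 11 · 13 = 6864.
Merge one congruence at a time:
  Start: x ≡ 0 (mod 3).
  Combine with x ≡ 7 (mod 16); new modulus lcm = 48.
    Write x = 0 + 3·t and substitute into x ≡ 7 (mod 16): 3·t ≡ 7 − 0 = 7 (mod 16).
    The inverse of 3 mod 16 is 11 (since 3·11 = 33 = 2·16 + 1), so t ≡ 11·7 = 77 ≡ 13 (mod 16).
    Then x = 0 + 3·13 = 39, valid modulo lcm(3, 16) = 48: x ≡ 39 (mod 48).
  Combine with x ≡ 0 (mod 11); new modulus lcm = 528.
    Write x = 39 + 48·t and substitute into x ≡ 0 (mod 11): 48·t ≡ 0 − 39 = -39 (mod 11).
    Reduce coefficients mod 11: 4·t ≡ 5 (mod 11).
    The inverse of 4 mod 11 is 3 (since 4·3 = 12 = 1·11 + 1), so t ≡ 3·5 = 15 ≡ 4 (mod 11).
    Then x = 39 + 48·4 = 231, valid modulo lcm(48, 11) = 528: x ≡ 231 (mod 528).
  Combine with x ≡ 9 (mod 13); new modulus lcm = 6864.
    Write x = 231 + 528·t and substitute into x ≡ 9 (mod 13): 528·t ≡ 9 − 231 = -222 (mod 13).
    Reduce coefficients mod 13: 8·t ≡ 12 (mod 13).
    The inverse of 8 mod 13 is 5 (since 8·5 = 40 = 3·13 + 1), so t ≡ 5·12 = 60 ≡ 8 (mod 13).
    Then x = 231 + 528·8 = 4455, valid modulo lcm(528, 13) = 6864: x ≡ 4455 (mod 6864).
Verify against each original: 4455 mod 3 = 0, 4455 mod 16 = 7, 4455 mod 11 = 0, 4455 mod 13 = 9.

x ≡ 4455 (mod 6864).


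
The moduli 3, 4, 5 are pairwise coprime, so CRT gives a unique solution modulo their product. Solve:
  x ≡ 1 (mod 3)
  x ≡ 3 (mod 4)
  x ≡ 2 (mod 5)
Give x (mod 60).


Moduli 3, 4, 5 are pairwise coprime; by CRT there is a unique solution modulo M = 3 · 4 · 5 = 60.
Solve pairwise, accumulating the modulus:
  Start with x ≡ 1 (mod 3).
  Combine with x ≡ 3 (mod 4): since gcd(3, 4) = 1, we get a unique residue mod 12.
    Write x = 1 + 3·t and substitute into x ≡ 3 (mod 4): 3·t ≡ 3 − 1 = 2 (mod 4).
    The inverse of 3 mod 4 is 3 (since 3·3 = 9 = 2·4 + 1), so t ≡ 3·2 = 6 ≡ 2 (mod 4).
    Then x = 1 + 3·2 = 7, valid modulo lcm(3, 4) = 12: x ≡ 7 (mod 12).
  Combine with x ≡ 2 (mod 5): since gcd(12, 5) = 1, we get a unique residue mod 60.
    Write x = 7 + 12·t and substitute into x ≡ 2 (mod 5): 12·t ≡ 2 − 7 = -5 (mod 5).
    Reduce coefficients mod 5: 2·t ≡ 0 (mod 5).
    The inverse of 2 mod 5 is 3 (since 2·3 = 6 = 1·5 + 1), so t ≡ 3·0 = 0 ≡ 0 (mod 5).
    Then x = 7 + 12·0 = 7, valid modulo lcm(12, 5) = 60: x ≡ 7 (mod 60).
Verify: 7 mod 3 = 1 ✓, 7 mod 4 = 3 ✓, 7 mod 5 = 2 ✓.

x ≡ 7 (mod 60).


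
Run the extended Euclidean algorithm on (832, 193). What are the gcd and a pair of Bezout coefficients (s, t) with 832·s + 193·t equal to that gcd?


Euclidean algorithm on (832, 193) — divide until remainder is 0:
  832 = 4 · 193 + 60
  193 = 3 · 60 + 13
  60 = 4 · 13 + 8
  13 = 1 · 8 + 5
  8 = 1 · 5 + 3
  5 = 1 · 3 + 2
  3 = 1 · 2 + 1
  2 = 2 · 1 + 0
gcd(832, 193) = 1.
Track Bezout coefficients alongside the remainders: start with r₀ = 832 = a·1 + b·0 (s = 1, t = 0) and r₁ = 193 = a·0 + b·1 (s = 0, t = 1); each new remainder r_{k+1} = r_{k-1} − q_k·r_k inherits s_{k+1} = s_{k-1} − q_k·s_k, t_{k+1} = t_{k-1} − q_k·t_k, so r_k = a·s_k + b·t_k at every step:
  q = 4: r = 60, s = 1 − 4·0 = 1, t = 0 − 4·1 = -4  (check: 832·1 + 193·(-4) = 60)
  q = 3: r = 13, s = 0 − 3·1 = -3, t = 1 − 3·(-4) = 13  (check: 832·(-3) + 193·13 = 13)
  q = 4: r = 8, s = 1 − 4·(-3) = 13, t = -4 − 4·13 = -56  (check: 832·13 + 193·(-56) = 8)
  q = 1: r = 5, s = -3 − 1·13 = -16, t = 13 − 1·(-56) = 69  (check: 832·(-16) + 193·69 = 5)
  q = 1: r = 3, s = 13 − 1·(-16) = 29, t = -56 − 1·69 = -125  (check: 832·29 + 193·(-125) = 3)
  q = 1: r = 2, s = -16 − 1·29 = -45, t = 69 − 1·(-125) = 194  (check: 832·(-45) + 193·194 = 2)
  q = 1: r = 1, s = 29 − 1·(-45) = 74, t = -125 − 1·194 = -319  (check: 832·74 + 193·(-319) = 1)
The row with r = 1 (the gcd) gives the Bezout coefficients s = 74, t = -319.
Result: 832 · (74) + 193 · (-319) = 1.

gcd(832, 193) = 1; s = 74, t = -319 (check: 832·74 + 193·(-319) = 1).


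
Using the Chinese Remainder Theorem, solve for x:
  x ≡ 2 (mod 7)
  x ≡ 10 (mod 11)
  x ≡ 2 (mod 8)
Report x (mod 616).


Moduli 7, 11, 8 are pairwise coprime; by CRT there is a unique solution modulo M = 7 · 11 · 8 = 616.
Solve pairwise, accumulating the modulus:
  Start with x ≡ 2 (mod 7).
  Combine with x ≡ 10 (mod 11): since gcd(7, 11) = 1, we get a unique residue mod 77.
    Write x = 2 + 7·t and substitute into x ≡ 10 (mod 11): 7·t ≡ 10 − 2 = 8 (mod 11).
    The inverse of 7 mod 11 is 8 (since 7·8 = 56 = 5·11 + 1), so t ≡ 8·8 = 64 ≡ 9 (mod 11).
    Then x = 2 + 7·9 = 65, valid modulo lcm(7, 11) = 77: x ≡ 65 (mod 77).
  Combine with x ≡ 2 (mod 8): since gcd(77, 8) = 1, we get a unique residue mod 616.
    Write x = 65 + 77·t and substitute into x ≡ 2 (mod 8): 77·t ≡ 2 − 65 = -63 (mod 8).
    Reduce coefficients mod 8: 5·t ≡ 1 (mod 8).
    The inverse of 5 mod 8 is 5 (since 5·5 = 25 = 3·8 + 1), so t ≡ 5·1 = 5 ≡ 5 (mod 8).
    Then x = 65 + 77·5 = 450, valid modulo lcm(77, 8) = 616: x ≡ 450 (mod 616).
Verify: 450 mod 7 = 2 ✓, 450 mod 11 = 10 ✓, 450 mod 8 = 2 ✓.

x ≡ 450 (mod 616).


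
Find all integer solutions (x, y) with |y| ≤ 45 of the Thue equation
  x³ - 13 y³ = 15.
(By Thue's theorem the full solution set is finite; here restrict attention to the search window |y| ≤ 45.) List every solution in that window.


The equation is x³ - 13y³ = 15. For fixed y, x³ = 13·y³ + 15, so a solution requires the RHS to be a perfect cube.
Strategy: iterate y from -45 to 45, compute RHS = 13·y³ + 15, and check whether it is a (positive or negative) perfect cube.
Check small values of y:
  y = 0: RHS = 15 is not a perfect cube.
  y = 1: RHS = 28 is not a perfect cube.
  y = -1: RHS = 2 is not a perfect cube.
  y = 2: RHS = 119 is not a perfect cube.
  y = -2: RHS = -89 is not a perfect cube.
  y = 3: RHS = 366 is not a perfect cube.
  y = -3: RHS = -336 is not a perfect cube.
Continuing the search up to |y| = 45 finds no solutions either.
No (x, y) in the scanned range satisfies the equation.

No integer solutions with |y| ≤ 45.


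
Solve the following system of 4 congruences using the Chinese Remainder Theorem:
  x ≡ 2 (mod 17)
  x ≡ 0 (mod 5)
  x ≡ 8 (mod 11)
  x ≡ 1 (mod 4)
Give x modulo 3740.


Product of moduli M = 17 · 5 · 11 · 4 = 3740.
Merge one congruence at a time:
  Start: x ≡ 2 (mod 17).
  Combine with x ≡ 0 (mod 5); new modulus lcm = 85.
    Write x = 2 + 17·t and substitute into x ≡ 0 (mod 5): 17·t ≡ 0 − 2 = -2 (mod 5).
    Reduce coefficients mod 5: 2·t ≡ 3 (mod 5).
    The inverse of 2 mod 5 is 3 (since 2·3 = 6 = 1·5 + 1), so t ≡ 3·3 = 9 ≡ 4 (mod 5).
    Then x = 2 + 17·4 = 70, valid modulo lcm(17, 5) = 85: x ≡ 70 (mod 85).
  Combine with x ≡ 8 (mod 11); new modulus lcm = 935.
    Write x = 70 + 85·t and substitute into x ≡ 8 (mod 11): 85·t ≡ 8 − 70 = -62 (mod 11).
    Reduce coefficients mod 11: 8·t ≡ 4 (mod 11).
    The inverse of 8 mod 11 is 7 (since 8·7 = 56 = 5·11 + 1), so t ≡ 7·4 = 28 ≡ 6 (mod 11).
    Then x = 70 + 85·6 = 580, valid modulo lcm(85, 11) = 935: x ≡ 580 (mod 935).
  Combine with x ≡ 1 (mod 4); new modulus lcm = 3740.
    Write x = 580 + 935·t and substitute into x ≡ 1 (mod 4): 935·t ≡ 1 − 580 = -579 (mod 4).
    Reduce coefficients mod 4: 3·t ≡ 1 (mod 4).
    The inverse of 3 mod 4 is 3 (since 3·3 = 9 = 2·4 + 1), so t ≡ 3·1 = 3 ≡ 3 (mod 4).
    Then x = 580 + 935·3 = 3385, valid modulo lcm(935, 4) = 3740: x ≡ 3385 (mod 3740).
Verify against each original: 3385 mod 17 = 2, 3385 mod 5 = 0, 3385 mod 11 = 8, 3385 mod 4 = 1.

x ≡ 3385 (mod 3740).


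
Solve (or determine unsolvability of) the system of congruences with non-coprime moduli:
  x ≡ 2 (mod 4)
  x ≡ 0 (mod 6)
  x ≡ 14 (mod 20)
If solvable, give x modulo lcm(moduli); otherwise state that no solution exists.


Moduli 4, 6, 20 are not pairwise coprime, so CRT works modulo lcm(m_i) when all pairwise compatibility conditions hold.
Pairwise compatibility: gcd(m_i, m_j) must divide a_i - a_j for every pair.
Merge one congruence at a time:
  Start: x ≡ 2 (mod 4).
  Combine with x ≡ 0 (mod 6): gcd(4, 6) = 2; 0 - 2 = -2, which IS divisible by 2, so compatible.
    Write x = 2 + 4·t and substitute into x ≡ 0 (mod 6): 4·t ≡ 0 − 2 = -2 (mod 6).
    Divide the congruence (and modulus) by g = 2: 2·t ≡ -1 (mod 3).
    Reduce coefficients mod 3: 2·t ≡ 2 (mod 3).
    The inverse of 2 mod 3 is 2 (since 2·2 = 4 = 1·3 + 1), so t ≡ 2·2 = 4 ≡ 1 (mod 3).
    Then x = 2 + 4·1 = 6, valid modulo lcm(4, 6) = 12: x ≡ 6 (mod 12).
  Combine with x ≡ 14 (mod 20): gcd(12, 20) = 4; 14 - 6 = 8, which IS divisible by 4, so compatible.
    Write x = 6 + 12·t and substitute into x ≡ 14 (mod 20): 12·t ≡ 14 − 6 = 8 (mod 20).
    Divide the congruence (and modulus) by g = 4: 3·t ≡ 2 (mod 5).
    The inverse of 3 mod 5 is 2 (since 3·2 = 6 = 1·5 + 1), so t ≡ 2·2 = 4 ≡ 4 (mod 5).
    Then x = 6 + 12·4 = 54, valid modulo lcm(12, 20) = 60: x ≡ 54 (mod 60).
Verify: 54 mod 4 = 2, 54 mod 6 = 0, 54 mod 20 = 14.

x ≡ 54 (mod 60).


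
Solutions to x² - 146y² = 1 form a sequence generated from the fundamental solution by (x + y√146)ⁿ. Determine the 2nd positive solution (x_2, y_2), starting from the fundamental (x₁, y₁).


Step 1: Find the fundamental solution (x₁, y₁) of x² - 146y² = 1.
  Expand √146 as a continued fraction. a₀ = ⌊√146⌋ = 12; iterate m_{k+1} = d_k·a_k − m_k, d_{k+1} = (146 − m_{k+1}²)/d_k, a_{k+1} = ⌊(a₀ + m_{k+1})/d_{k+1}⌋ (starting m₀ = 0, d₀ = 1), with convergents p_k = a_k·p_{k-1} + p_{k-2}, q_k = a_k·q_{k-1} + q_{k-2} (p₋₁ = 1, q₋₁ = 0):
  k = 0: a₀ = 12; p₀/q₀ = 12/1; p₀² − 146·q₀² = 144 − 146 = -2.
  k = 1: m = 12, d = 2, a = ⌊(12 + 12)/2⌋ = 12; p/q = (12·12 + 1)/(12·1 + 0) = 145/12; p² − 146·q² = 21025 − 21024 = 1.
  The first convergent with p² − 146·q² = 1 gives the fundamental solution (x₁, y₁) = (145, 12).
Step 2: Apply the recurrence (x_{n+1}, y_{n+1}) = (x₁x_n + 146y₁y_n, x₁y_n + y₁x_n) repeatedly.
  From (x_1, y_1) = (145, 12): x_2 = 145·145 + 146·12·12 = 42049; y_2 = 145·12 + 12·145 = 3480.
Step 3: Verify x_2² - 146·y_2² = 1768118401 - 1768118400 = 1 (should be 1). ✓

(x_1, y_1) = (145, 12); (x_2, y_2) = (42049, 3480).


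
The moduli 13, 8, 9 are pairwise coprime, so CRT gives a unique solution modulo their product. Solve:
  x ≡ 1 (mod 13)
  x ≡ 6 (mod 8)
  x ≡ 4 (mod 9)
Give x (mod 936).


Moduli 13, 8, 9 are pairwise coprime; by CRT there is a unique solution modulo M = 13 · 8 · 9 = 936.
Solve pairwise, accumulating the modulus:
  Start with x ≡ 1 (mod 13).
  Combine with x ≡ 6 (mod 8): since gcd(13, 8) = 1, we get a unique residue mod 104.
    Write x = 1 + 13·t and substitute into x ≡ 6 (mod 8): 13·t ≡ 6 − 1 = 5 (mod 8).
    Reduce coefficients mod 8: 5·t ≡ 5 (mod 8).
    The inverse of 5 mod 8 is 5 (since 5·5 = 25 = 3·8 + 1), so t ≡ 5·5 = 25 ≡ 1 (mod 8).
    Then x = 1 + 13·1 = 14, valid modulo lcm(13, 8) = 104: x ≡ 14 (mod 104).
  Combine with x ≡ 4 (mod 9): since gcd(104, 9) = 1, we get a unique residue mod 936.
    Write x = 14 + 104·t and substitute into x ≡ 4 (mod 9): 104·t ≡ 4 − 14 = -10 (mod 9).
    Reduce coefficients mod 9: 5·t ≡ 8 (mod 9).
    The inverse of 5 mod 9 is 2 (since 5·2 = 10 = 1·9 + 1), so t ≡ 2·8 = 16 ≡ 7 (mod 9).
    Then x = 14 + 104·7 = 742, valid modulo lcm(104, 9) = 936: x ≡ 742 (mod 936).
Verify: 742 mod 13 = 1 ✓, 742 mod 8 = 6 ✓, 742 mod 9 = 4 ✓.

x ≡ 742 (mod 936).


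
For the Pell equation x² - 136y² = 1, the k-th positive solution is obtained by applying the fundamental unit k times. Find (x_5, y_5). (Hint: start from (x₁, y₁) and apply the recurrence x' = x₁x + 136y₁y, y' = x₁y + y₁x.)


Step 1: Find the fundamental solution (x₁, y₁) of x² - 136y² = 1.
  Expand √136 as a continued fraction. a₀ = ⌊√136⌋ = 11; iterate m_{k+1} = d_k·a_k − m_k, d_{k+1} = (136 − m_{k+1}²)/d_k, a_{k+1} = ⌊(a₀ + m_{k+1})/d_{k+1}⌋ (starting m₀ = 0, d₀ = 1), with convergents p_k = a_k·p_{k-1} + p_{k-2}, q_k = a_k·q_{k-1} + q_{k-2} (p₋₁ = 1, q₋₁ = 0):
  k = 0: a₀ = 11; p₀/q₀ = 11/1; p₀² − 136·q₀² = 121 − 136 = -15.
  k = 1: m = 11, d = 15, a = ⌊(11 + 11)/15⌋ = 1; p/q = (1·11 + 1)/(1·1 + 0) = 12/1; p² − 136·q² = 144 − 136 = 8.
  k = 2: m = 4, d = 8, a = ⌊(11 + 4)/8⌋ = 1; p/q = (1·12 + 11)/(1·1 + 1) = 23/2; p² − 136·q² = 529 − 544 = -15.
  k = 3: m = 4, d = 15, a = ⌊(11 + 4)/15⌋ = 1; p/q = (1·23 + 12)/(1·2 + 1) = 35/3; p² − 136·q² = 1225 − 1224 = 1.
  The first convergent with p² − 136·q² = 1 gives the fundamental solution (x₁, y₁) = (35, 3).
Step 2: Apply the recurrence (x_{n+1}, y_{n+1}) = (x₁x_n + 136y₁y_n, x₁y_n + y₁x_n) repeatedly.
  From (x_1, y_1) = (35, 3): x_2 = 35·35 + 136·3·3 = 2449; y_2 = 35·3 + 3·35 = 210.
  From (x_2, y_2) = (2449, 210): x_3 = 35·2449 + 136·3·210 = 171395; y_3 = 35·210 + 3·2449 = 14697.
  From (x_3, y_3) = (171395, 14697): x_4 = 35·171395 + 136·3·14697 = 11995201; y_4 = 35·14697 + 3·171395 = 1028580.
  From (x_4, y_4) = (11995201, 1028580): x_5 = 35·11995201 + 136·3·1028580 = 839492675; y_5 = 35·1028580 + 3·11995201 = 71985903.
Step 3: Verify x_5² - 136·y_5² = 704747951378655625 - 704747951378655624 = 1 (should be 1). ✓

(x_1, y_1) = (35, 3); (x_5, y_5) = (839492675, 71985903).


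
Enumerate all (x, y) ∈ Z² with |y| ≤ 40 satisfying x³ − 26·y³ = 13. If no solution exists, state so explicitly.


The equation is x³ - 26y³ = 13. For fixed y, x³ = 26·y³ + 13, so a solution requires the RHS to be a perfect cube.
Strategy: iterate y from -40 to 40, compute RHS = 26·y³ + 13, and check whether it is a (positive or negative) perfect cube.
Check small values of y:
  y = 0: RHS = 13 is not a perfect cube.
  y = 1: RHS = 39 is not a perfect cube.
  y = -1: RHS = -13 is not a perfect cube.
  y = 2: RHS = 221 is not a perfect cube.
  y = -2: RHS = -195 is not a perfect cube.
  y = 3: RHS = 715 is not a perfect cube.
  y = -3: RHS = -689 is not a perfect cube.
Continuing the search up to |y| = 40 finds no solutions either.
No (x, y) in the scanned range satisfies the equation.

No integer solutions with |y| ≤ 40.


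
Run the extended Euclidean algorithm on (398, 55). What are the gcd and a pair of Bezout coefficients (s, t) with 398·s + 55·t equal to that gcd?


Euclidean algorithm on (398, 55) — divide until remainder is 0:
  398 = 7 · 55 + 13
  55 = 4 · 13 + 3
  13 = 4 · 3 + 1
  3 = 3 · 1 + 0
gcd(398, 55) = 1.
Track Bezout coefficients alongside the remainders: start with r₀ = 398 = a·1 + b·0 (s = 1, t = 0) and r₁ = 55 = a·0 + b·1 (s = 0, t = 1); each new remainder r_{k+1} = r_{k-1} − q_k·r_k inherits s_{k+1} = s_{k-1} − q_k·s_k, t_{k+1} = t_{k-1} − q_k·t_k, so r_k = a·s_k + b·t_k at every step:
  q = 7: r = 13, s = 1 − 7·0 = 1, t = 0 − 7·1 = -7  (check: 398·1 + 55·(-7) = 13)
  q = 4: r = 3, s = 0 − 4·1 = -4, t = 1 − 4·(-7) = 29  (check: 398·(-4) + 55·29 = 3)
  q = 4: r = 1, s = 1 − 4·(-4) = 17, t = -7 − 4·29 = -123  (check: 398·17 + 55·(-123) = 1)
The row with r = 1 (the gcd) gives the Bezout coefficients s = 17, t = -123.
Result: 398 · (17) + 55 · (-123) = 1.

gcd(398, 55) = 1; s = 17, t = -123 (check: 398·17 + 55·(-123) = 1).


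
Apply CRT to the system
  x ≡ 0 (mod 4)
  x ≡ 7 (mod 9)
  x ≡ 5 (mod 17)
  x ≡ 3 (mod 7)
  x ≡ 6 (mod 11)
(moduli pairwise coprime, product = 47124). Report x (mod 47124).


Product of moduli M = 4 · 9 · 17 · 7 · 11 = 47124.
Merge one congruence at a time:
  Start: x ≡ 0 (mod 4).
  Combine with x ≡ 7 (mod 9); new modulus lcm = 36.
    Write x = 0 + 4·t and substitute into x ≡ 7 (mod 9): 4·t ≡ 7 − 0 = 7 (mod 9).
    The inverse of 4 mod 9 is 7 (since 4·7 = 28 = 3·9 + 1), so t ≡ 7·7 = 49 ≡ 4 (mod 9).
    Then x = 0 + 4·4 = 16, valid modulo lcm(4, 9) = 36: x ≡ 16 (mod 36).
  Combine with x ≡ 5 (mod 17); new modulus lcm = 612.
    Write x = 16 + 36·t and substitute into x ≡ 5 (mod 17): 36·t ≡ 5 − 16 = -11 (mod 17).
    Reduce coefficients mod 17: 2·t ≡ 6 (mod 17).
    The inverse of 2 mod 17 is 9 (since 2·9 = 18 = 1·17 + 1), so t ≡ 9·6 = 54 ≡ 3 (mod 17).
    Then x = 16 + 36·3 = 124, valid modulo lcm(36, 17) = 612: x ≡ 124 (mod 612).
  Combine with x ≡ 3 (mod 7); new modulus lcm = 4284.
    Write x = 124 + 612·t and substitute into x ≡ 3 (mod 7): 612·t ≡ 3 − 124 = -121 (mod 7).
    Reduce coefficients mod 7: 3·t ≡ 5 (mod 7).
    The inverse of 3 mod 7 is 5 (since 3·5 = 15 = 2·7 + 1), so t ≡ 5·5 = 25 ≡ 4 (mod 7).
    Then x = 124 + 612·4 = 2572, valid modulo lcm(612, 7) = 4284: x ≡ 2572 (mod 4284).
  Combine with x ≡ 6 (mod 11); new modulus lcm = 47124.
    Write x = 2572 + 4284·t and substitute into x ≡ 6 (mod 11): 4284·t ≡ 6 − 2572 = -2566 (mod 11).
    Reduce coefficients mod 11: 5·t ≡ 8 (mod 11).
    The inverse of 5 mod 11 is 9 (since 5·9 = 45 = 4·11 + 1), so t ≡ 9·8 = 72 ≡ 6 (mod 11).
    Then x = 2572 + 4284·6 = 28276, valid modulo lcm(4284, 11) = 47124: x ≡ 28276 (mod 47124).
Verify against each original: 28276 mod 4 = 0, 28276 mod 9 = 7, 28276 mod 17 = 5, 28276 mod 7 = 3, 28276 mod 11 = 6.

x ≡ 28276 (mod 47124).


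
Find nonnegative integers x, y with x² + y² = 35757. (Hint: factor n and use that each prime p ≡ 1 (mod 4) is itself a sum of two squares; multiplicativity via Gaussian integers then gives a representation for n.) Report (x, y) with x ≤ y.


Step 1: Factor n = 35757 = 3^2 · 29 · 137.
Step 2: Check the mod-4 condition on each prime factor: 3 ≡ 3 (mod 4), exponent 2 (must be even); 29 ≡ 1 (mod 4), exponent 1; 137 ≡ 1 (mod 4), exponent 1.
All primes ≡ 3 (mod 4) appear to even exponent (or don't appear), so by the two-squares theorem n IS expressible as a sum of two squares.
Step 3: Build a representation. Group n = k² · m with k = 3 and m = 29 · 137 = 3973 (a product of primes ≡ 1 (mod 4)); a representation of m scales to one of n via (k·x)² + (k·y)² = k²(x² + y²). Each prime p ≡ 1 (mod 4) is itself a sum of two squares; find a² by testing p − a² for a perfect square:
  29: 29 − 1² = 28, 29 − 2² = 25 = 5² ⇒ 29 = 2² + 5².
  137: 137 − 1² = 136, 137 − 2² = 133, 137 − 3² = 128, 137 − 4² = 121 = 11² ⇒ 137 = 4² + 11².
  Combine using the Brahmagupta–Fibonacci identity (a² + b²)(c² + d²) = (ac − bd)² + (ad + bc)² = (ac + bd)² + (ad − bc)²:
  29 · 137 = 3973: from (2² + 5²)(4² + 11²), take (2·4 − 5·11, 2·11 + 5·4) = (8 − 55, 22 + 20) = (-47, 42); dropping signs (only squares matter) gives (47, 42); check 47² + 42² = 2209 + 1764 = 3973 ✓.
  Scale by k = 3: (3·47, 3·42) = (141, 126).
Step 4: Order so x ≤ y and verify: 126² + 141² = 15876 + 19881 = 35757 = n. ✓

n = 35757 = 126² + 141² (one valid representation with x ≤ y).


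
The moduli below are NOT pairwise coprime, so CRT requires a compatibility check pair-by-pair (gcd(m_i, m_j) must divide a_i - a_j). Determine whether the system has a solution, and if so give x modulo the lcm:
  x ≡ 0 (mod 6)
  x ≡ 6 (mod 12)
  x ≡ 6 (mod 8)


Moduli 6, 12, 8 are not pairwise coprime, so CRT works modulo lcm(m_i) when all pairwise compatibility conditions hold.
Pairwise compatibility: gcd(m_i, m_j) must divide a_i - a_j for every pair.
Merge one congruence at a time:
  Start: x ≡ 0 (mod 6).
  Combine with x ≡ 6 (mod 12): gcd(6, 12) = 6; 6 - 0 = 6, which IS divisible by 6, so compatible.
    Write x = 0 + 6·t and substitute into x ≡ 6 (mod 12): 6·t ≡ 6 − 0 = 6 (mod 12).
    Divide the congruence (and modulus) by g = 6: 1·t ≡ 1 (mod 2).
    So t ≡ 1 (mod 2).
    Then x = 0 + 6·1 = 6, valid modulo lcm(6, 12) = 12: x ≡ 6 (mod 12).
  Combine with x ≡ 6 (mod 8): gcd(12, 8) = 4; 6 - 6 = 0, which IS divisible by 4, so compatible.
    Write x = 6 + 12·t and substitute into x ≡ 6 (mod 8): 12·t ≡ 6 − 6 = 0 (mod 8).
    Divide the congruence (and modulus) by g = 4: 3·t ≡ 0 (mod 2).
    Reduce coefficients mod 2: 1·t ≡ 0 (mod 2).
    So t ≡ 0 (mod 2).
    Then x = 6 + 12·0 = 6, valid modulo lcm(12, 8) = 24: x ≡ 6 (mod 24).
Verify: 6 mod 6 = 0, 6 mod 12 = 6, 6 mod 8 = 6.

x ≡ 6 (mod 24).


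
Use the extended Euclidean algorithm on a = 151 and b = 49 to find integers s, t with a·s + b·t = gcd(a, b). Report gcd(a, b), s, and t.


Euclidean algorithm on (151, 49) — divide until remainder is 0:
  151 = 3 · 49 + 4
  49 = 12 · 4 + 1
  4 = 4 · 1 + 0
gcd(151, 49) = 1.
Track Bezout coefficients alongside the remainders: start with r₀ = 151 = a·1 + b·0 (s = 1, t = 0) and r₁ = 49 = a·0 + b·1 (s = 0, t = 1); each new remainder r_{k+1} = r_{k-1} − q_k·r_k inherits s_{k+1} = s_{k-1} − q_k·s_k, t_{k+1} = t_{k-1} − q_k·t_k, so r_k = a·s_k + b·t_k at every step:
  q = 3: r = 4, s = 1 − 3·0 = 1, t = 0 − 3·1 = -3  (check: 151·1 + 49·(-3) = 4)
  q = 12: r = 1, s = 0 − 12·1 = -12, t = 1 − 12·(-3) = 37  (check: 151·(-12) + 49·37 = 1)
The row with r = 1 (the gcd) gives the Bezout coefficients s = -12, t = 37.
Result: 151 · (-12) + 49 · (37) = 1.

gcd(151, 49) = 1; s = -12, t = 37 (check: 151·(-12) + 49·37 = 1).


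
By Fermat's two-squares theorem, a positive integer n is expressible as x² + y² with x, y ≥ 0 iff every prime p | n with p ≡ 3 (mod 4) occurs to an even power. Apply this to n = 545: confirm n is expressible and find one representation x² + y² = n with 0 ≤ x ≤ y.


Step 1: Factor n = 545 = 5 · 109.
Step 2: Check the mod-4 condition on each prime factor: 5 ≡ 1 (mod 4), exponent 1; 109 ≡ 1 (mod 4), exponent 1.
All primes ≡ 3 (mod 4) appear to even exponent (or don't appear), so by the two-squares theorem n IS expressible as a sum of two squares.
Step 3: Build a representation. Here n = 5 · 109 is a product of primes ≡ 1 (mod 4). Each prime p ≡ 1 (mod 4) is itself a sum of two squares; find a² by testing p − a² for a perfect square:
  5: 5 − 1² = 4 = 2² ⇒ 5 = 1² + 2².
  109: 109 − 1² = 108, 109 − 2² = 105, 109 − 3² = 100 = 10² ⇒ 109 = 3² + 10².
  Combine using the Brahmagupta–Fibonacci identity (a² + b²)(c² + d²) = (ac − bd)² + (ad + bc)² = (ac + bd)² + (ad − bc)²:
  5 · 109 = 545: from (1² + 2²)(3² + 10²), take (1·3 − 2·10, 1·10 + 2·3) = (3 − 20, 10 + 6) = (-17, 16); dropping signs (only squares matter) gives (17, 16); check 17² + 16² = 289 + 256 = 545 ✓.
Step 4: Order so x ≤ y and verify: 16² + 17² = 256 + 289 = 545 = n. ✓

n = 545 = 16² + 17² (one valid representation with x ≤ y).


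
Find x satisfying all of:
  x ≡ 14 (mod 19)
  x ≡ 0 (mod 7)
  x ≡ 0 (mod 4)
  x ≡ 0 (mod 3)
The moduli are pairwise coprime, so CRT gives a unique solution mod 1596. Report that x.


Product of moduli M = 19 · 7 · 4 · 3 = 1596.
Merge one congruence at a time:
  Start: x ≡ 14 (mod 19).
  Combine with x ≡ 0 (mod 7); new modulus lcm = 133.
    Write x = 14 + 19·t and substitute into x ≡ 0 (mod 7): 19·t ≡ 0 − 14 = -14 (mod 7).
    Reduce coefficients mod 7: 5·t ≡ 0 (mod 7).
    The inverse of 5 mod 7 is 3 (since 5·3 = 15 = 2·7 + 1), so t ≡ 3·0 = 0 ≡ 0 (mod 7).
    Then x = 14 + 19·0 = 14, valid modulo lcm(19, 7) = 133: x ≡ 14 (mod 133).
  Combine with x ≡ 0 (mod 4); new modulus lcm = 532.
    Write x = 14 + 133·t and substitute into x ≡ 0 (mod 4): 133·t ≡ 0 − 14 = -14 (mod 4).
    Reduce coefficients mod 4: 1·t ≡ 2 (mod 4).
    So t ≡ 2 (mod 4).
    Then x = 14 + 133·2 = 280, valid modulo lcm(133, 4) = 532: x ≡ 280 (mod 532).
  Combine with x ≡ 0 (mod 3); new modulus lcm = 1596.
    Write x = 280 + 532·t and substitute into x ≡ 0 (mod 3): 532·t ≡ 0 − 280 = -280 (mod 3).
    Reduce coefficients mod 3: 1·t ≡ 2 (mod 3).
    So t ≡ 2 (mod 3).
    Then x = 280 + 532·2 = 1344, valid modulo lcm(532, 3) = 1596: x ≡ 1344 (mod 1596).
Verify against each original: 1344 mod 19 = 14, 1344 mod 7 = 0, 1344 mod 4 = 0, 1344 mod 3 = 0.

x ≡ 1344 (mod 1596).


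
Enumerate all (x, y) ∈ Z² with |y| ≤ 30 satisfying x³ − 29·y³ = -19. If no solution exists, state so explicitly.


The equation is x³ - 29y³ = -19. For fixed y, x³ = 29·y³ − 19, so a solution requires the RHS to be a perfect cube.
Strategy: iterate y from -30 to 30, compute RHS = 29·y³ − 19, and check whether it is a (positive or negative) perfect cube.
Check small values of y:
  y = 0: RHS = -19 is not a perfect cube.
  y = 1: RHS = 10 is not a perfect cube.
  y = -1: RHS = -48 is not a perfect cube.
  y = 2: RHS = 213 is not a perfect cube.
  y = -2: RHS = -251 is not a perfect cube.
  y = 3: RHS = 764 is not a perfect cube.
  y = -3: RHS = -802 is not a perfect cube.
Continuing the search up to |y| = 30 finds no solutions either.
No (x, y) in the scanned range satisfies the equation.

No integer solutions with |y| ≤ 30.


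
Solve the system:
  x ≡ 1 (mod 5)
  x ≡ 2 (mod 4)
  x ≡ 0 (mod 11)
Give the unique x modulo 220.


Moduli 5, 4, 11 are pairwise coprime; by CRT there is a unique solution modulo M = 5 · 4 · 11 = 220.
Solve pairwise, accumulating the modulus:
  Start with x ≡ 1 (mod 5).
  Combine with x ≡ 2 (mod 4): since gcd(5, 4) = 1, we get a unique residue mod 20.
    Write x = 1 + 5·t and substitute into x ≡ 2 (mod 4): 5·t ≡ 2 − 1 = 1 (mod 4).
    Reduce coefficients mod 4: 1·t ≡ 1 (mod 4).
    So t ≡ 1 (mod 4).
    Then x = 1 + 5·1 = 6, valid modulo lcm(5, 4) = 20: x ≡ 6 (mod 20).
  Combine with x ≡ 0 (mod 11): since gcd(20, 11) = 1, we get a unique residue mod 220.
    Write x = 6 + 20·t and substitute into x ≡ 0 (mod 11): 20·t ≡ 0 − 6 = -6 (mod 11).
    Reduce coefficients mod 11: 9·t ≡ 5 (mod 11).
    The inverse of 9 mod 11 is 5 (since 9·5 = 45 = 4·11 + 1), so t ≡ 5·5 = 25 ≡ 3 (mod 11).
    Then x = 6 + 20·3 = 66, valid modulo lcm(20, 11) = 220: x ≡ 66 (mod 220).
Verify: 66 mod 5 = 1 ✓, 66 mod 4 = 2 ✓, 66 mod 11 = 0 ✓.

x ≡ 66 (mod 220).


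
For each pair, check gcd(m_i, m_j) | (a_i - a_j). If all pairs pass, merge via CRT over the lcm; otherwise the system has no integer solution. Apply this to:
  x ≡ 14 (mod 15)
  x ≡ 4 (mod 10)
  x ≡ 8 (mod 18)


Moduli 15, 10, 18 are not pairwise coprime, so CRT works modulo lcm(m_i) when all pairwise compatibility conditions hold.
Pairwise compatibility: gcd(m_i, m_j) must divide a_i - a_j for every pair.
Merge one congruence at a time:
  Start: x ≡ 14 (mod 15).
  Combine with x ≡ 4 (mod 10): gcd(15, 10) = 5; 4 - 14 = -10, which IS divisible by 5, so compatible.
    Write x = 14 + 15·t and substitute into x ≡ 4 (mod 10): 15·t ≡ 4 − 14 = -10 (mod 10).
    Divide the congruence (and modulus) by g = 5: 3·t ≡ -2 (mod 2).
    Reduce coefficients mod 2: 1·t ≡ 0 (mod 2).
    So t ≡ 0 (mod 2).
    Then x = 14 + 15·0 = 14, valid modulo lcm(15, 10) = 30: x ≡ 14 (mod 30).
  Combine with x ≡ 8 (mod 18): gcd(30, 18) = 6; 8 - 14 = -6, which IS divisible by 6, so compatible.
    Write x = 14 + 30·t and substitute into x ≡ 8 (mod 18): 30·t ≡ 8 − 14 = -6 (mod 18).
    Divide the congruence (and modulus) by g = 6: 5·t ≡ -1 (mod 3).
    Reduce coefficients mod 3: 2·t ≡ 2 (mod 3).
    The inverse of 2 mod 3 is 2 (since 2·2 = 4 = 1·3 + 1), so t ≡ 2·2 = 4 ≡ 1 (mod 3).
    Then x = 14 + 30·1 = 44, valid modulo lcm(30, 18) = 90: x ≡ 44 (mod 90).
Verify: 44 mod 15 = 14, 44 mod 10 = 4, 44 mod 18 = 8.

x ≡ 44 (mod 90).
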